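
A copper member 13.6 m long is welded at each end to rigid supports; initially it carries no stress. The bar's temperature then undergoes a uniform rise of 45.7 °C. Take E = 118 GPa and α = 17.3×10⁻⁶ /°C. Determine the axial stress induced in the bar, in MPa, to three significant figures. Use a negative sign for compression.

-93.3 MPa

Free thermal expansion αLΔT = 17.3e-6 · 13600 · 45.7 = 10.75 mm.
The walls impose strain ε = −(10.75)/13600 = -7.9061e-04; σ = Eε = 118000 · -7.9061e-04 = -93.29 MPa.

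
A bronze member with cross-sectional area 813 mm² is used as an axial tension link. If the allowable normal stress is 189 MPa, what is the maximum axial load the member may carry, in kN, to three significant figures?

P_max = σ_allow · A = 189 · 813 = 153700 N = 153.7 kN.

154 kN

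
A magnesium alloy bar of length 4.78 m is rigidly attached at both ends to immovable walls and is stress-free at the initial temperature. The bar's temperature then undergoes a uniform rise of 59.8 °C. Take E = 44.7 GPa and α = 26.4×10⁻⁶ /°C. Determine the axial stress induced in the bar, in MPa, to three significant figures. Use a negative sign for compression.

-70.6 MPa

Free thermal expansion αLΔT = 26.4e-6 · 4780 · 59.8 = 7.546 mm.
The walls impose strain ε = −(7.546)/4780 = -1.5787e-03; σ = Eε = 44700 · -1.5787e-03 = -70.57 MPa.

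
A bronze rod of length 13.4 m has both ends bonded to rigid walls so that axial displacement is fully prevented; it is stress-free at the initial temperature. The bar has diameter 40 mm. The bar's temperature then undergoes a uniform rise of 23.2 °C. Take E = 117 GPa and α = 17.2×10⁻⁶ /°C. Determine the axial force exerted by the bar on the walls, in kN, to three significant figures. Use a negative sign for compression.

-58.7 kN

Free thermal expansion αLΔT = 17.2e-6 · 13400 · 23.2 = 5.347 mm.
The walls impose strain ε = −(5.347)/13400 = -3.9904e-04; σ = Eε = 117000 · -3.9904e-04 = -46.69 MPa.
Wall reaction R = σ·A = -46.69·1257 = -58670 N = -58.67 kN.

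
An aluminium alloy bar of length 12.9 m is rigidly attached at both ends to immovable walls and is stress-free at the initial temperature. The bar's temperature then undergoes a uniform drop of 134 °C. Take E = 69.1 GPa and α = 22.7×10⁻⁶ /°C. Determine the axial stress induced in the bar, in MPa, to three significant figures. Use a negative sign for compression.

Free thermal expansion αLΔT = 22.7e-6 · 12900 · -134 = -39.24 mm.
The walls impose strain ε = −(-39.24)/12900 = 3.0418e-03; σ = Eε = 69100 · 3.0418e-03 = 210.2 MPa.

210 MPa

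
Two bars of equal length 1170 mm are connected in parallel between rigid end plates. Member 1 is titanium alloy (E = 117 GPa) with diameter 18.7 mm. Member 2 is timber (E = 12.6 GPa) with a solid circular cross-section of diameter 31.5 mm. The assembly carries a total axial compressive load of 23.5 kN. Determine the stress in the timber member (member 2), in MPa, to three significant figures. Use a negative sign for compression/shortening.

-7.06 MPa

A_1 = 274.6 mm².
A_2 = 779.3 mm².
Equal strain + equilibrium ⇒ each member carries load in proportion to AE: A₁E₁ = 32130000 N, A₂E₂ = 9819000 N, ΣAE = 41950000 N.
σ₂ = P·E₂/ΣAE = -23500·12600/41950000 = -7.058 MPa.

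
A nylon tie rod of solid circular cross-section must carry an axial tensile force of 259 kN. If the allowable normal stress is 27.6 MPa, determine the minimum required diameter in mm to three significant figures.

109 mm

Required area A ≥ P/σ_allow = 259000/27.6 = 9384 mm².
For a solid circular section, d ≥ √(4A/π) = 109.3 mm.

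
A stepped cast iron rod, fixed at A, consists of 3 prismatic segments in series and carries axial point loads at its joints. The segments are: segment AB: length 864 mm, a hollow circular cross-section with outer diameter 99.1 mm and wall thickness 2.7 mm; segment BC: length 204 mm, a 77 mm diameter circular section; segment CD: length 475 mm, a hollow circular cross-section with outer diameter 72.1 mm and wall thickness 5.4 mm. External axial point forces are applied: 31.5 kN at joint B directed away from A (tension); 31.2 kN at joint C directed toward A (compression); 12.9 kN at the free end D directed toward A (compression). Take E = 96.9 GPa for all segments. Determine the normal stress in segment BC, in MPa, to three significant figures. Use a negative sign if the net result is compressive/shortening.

-9.47 MPa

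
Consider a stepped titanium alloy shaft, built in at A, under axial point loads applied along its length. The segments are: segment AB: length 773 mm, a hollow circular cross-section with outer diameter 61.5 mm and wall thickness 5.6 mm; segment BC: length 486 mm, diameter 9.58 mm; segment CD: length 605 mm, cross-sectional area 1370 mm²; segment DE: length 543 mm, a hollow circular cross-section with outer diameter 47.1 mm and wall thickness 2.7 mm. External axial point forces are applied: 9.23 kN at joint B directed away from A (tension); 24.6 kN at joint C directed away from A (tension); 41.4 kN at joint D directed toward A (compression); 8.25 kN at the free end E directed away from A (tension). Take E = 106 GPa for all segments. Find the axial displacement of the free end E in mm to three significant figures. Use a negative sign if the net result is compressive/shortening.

Internal axial forces (sectioning from the free end, tension +): N_DE = 8.25 kN, N_CD = -33.15 kN, N_BC = -8.55 kN, N_AB = 0.68 kN.
A_AB = 983.4 mm².
A_BC = 72.08 mm².
A_DE = 376.6 mm².
δ_AB = 680·773/(983.4·106000) = 0.005042 mm
δ_BC = -8550·486/(72.08·106000) = -0.5438 mm
δ_CD = -33150·605/(1370·106000) = -0.1381 mm
δ_DE = 8250·543/(376.6·106000) = 0.1122 mm
δ = Σδ_i = -0.5647 mm.

-0.565 mm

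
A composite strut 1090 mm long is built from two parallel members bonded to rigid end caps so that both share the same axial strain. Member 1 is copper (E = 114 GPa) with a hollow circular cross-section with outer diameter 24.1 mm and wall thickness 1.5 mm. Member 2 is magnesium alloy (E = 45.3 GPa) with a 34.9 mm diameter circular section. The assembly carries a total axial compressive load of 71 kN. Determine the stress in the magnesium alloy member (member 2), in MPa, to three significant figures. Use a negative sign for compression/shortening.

A_1 = 106.5 mm².
A_2 = 956.6 mm².
Equal strain + equilibrium ⇒ each member carries load in proportion to AE: A₁E₁ = 12140000 N, A₂E₂ = 43340000 N, ΣAE = 55480000 N.
σ₂ = P·E₂/ΣAE = -71000·45300/55480000 = -57.98 MPa.

-58.0 MPa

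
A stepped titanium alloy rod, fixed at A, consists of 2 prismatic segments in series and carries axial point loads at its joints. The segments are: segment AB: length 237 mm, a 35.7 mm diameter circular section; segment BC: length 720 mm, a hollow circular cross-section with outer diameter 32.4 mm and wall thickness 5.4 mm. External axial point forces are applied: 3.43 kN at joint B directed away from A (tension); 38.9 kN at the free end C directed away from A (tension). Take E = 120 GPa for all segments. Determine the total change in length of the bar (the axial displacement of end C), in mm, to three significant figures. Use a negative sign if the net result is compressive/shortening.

Internal axial forces (sectioning from the free end, tension +): N_BC = 38.9 kN, N_AB = 42.33 kN.
A_AB = 1001 mm².
A_BC = 458 mm².
δ_AB = 42330·237/(1001·120000) = 0.08352 mm
δ_BC = 38900·720/(458·120000) = 0.5096 mm
δ = Σδ_i = 0.5931 mm.

0.593 mm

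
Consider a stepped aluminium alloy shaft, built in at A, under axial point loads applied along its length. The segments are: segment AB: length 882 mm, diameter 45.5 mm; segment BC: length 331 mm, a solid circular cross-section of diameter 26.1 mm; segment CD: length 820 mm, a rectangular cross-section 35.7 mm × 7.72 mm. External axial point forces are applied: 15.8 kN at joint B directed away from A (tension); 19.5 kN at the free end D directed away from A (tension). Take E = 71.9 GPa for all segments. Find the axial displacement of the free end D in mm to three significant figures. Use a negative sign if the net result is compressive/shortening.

1.24 mm

Internal axial forces (sectioning from the free end, tension +): N_CD = 19.5 kN, N_BC = 19.5 kN, N_AB = 35.3 kN.
A_AB = 1626 mm².
A_BC = 535 mm².
A_CD = 275.6 mm².
δ_AB = 35300·882/(1626·71900) = 0.2663 mm
δ_BC = 19500·331/(535·71900) = 0.1678 mm
δ_CD = 19500·820/(275.6·71900) = 0.8069 mm
δ = Σδ_i = 1.241 mm.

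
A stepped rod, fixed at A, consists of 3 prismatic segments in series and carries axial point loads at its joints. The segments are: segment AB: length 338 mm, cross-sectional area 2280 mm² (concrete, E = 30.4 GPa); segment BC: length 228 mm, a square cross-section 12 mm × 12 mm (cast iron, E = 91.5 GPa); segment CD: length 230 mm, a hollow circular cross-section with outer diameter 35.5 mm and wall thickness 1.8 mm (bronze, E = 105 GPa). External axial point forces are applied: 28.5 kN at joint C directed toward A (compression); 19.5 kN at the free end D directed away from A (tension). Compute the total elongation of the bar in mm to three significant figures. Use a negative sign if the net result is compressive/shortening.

0.0245 mm

Internal axial forces (sectioning from the free end, tension +): N_CD = 19.5 kN, N_BC = -9 kN, N_AB = -9 kN.
A_BC = 144 mm².
A_CD = 190.6 mm².
δ_AB = -9000·338/(2280·30400) = -0.04389 mm
δ_BC = -9000·228/(144·91500) = -0.1557 mm
δ_CD = 19500·230/(190.6·105000) = 0.2241 mm
δ = Σδ_i = 0.02451 mm.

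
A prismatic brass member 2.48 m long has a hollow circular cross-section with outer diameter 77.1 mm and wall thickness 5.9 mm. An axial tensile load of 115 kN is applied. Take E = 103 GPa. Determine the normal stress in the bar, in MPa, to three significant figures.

87.1 MPa

A = 1320 mm².
σ = N/A = 115000/1320 = 87.14 MPa.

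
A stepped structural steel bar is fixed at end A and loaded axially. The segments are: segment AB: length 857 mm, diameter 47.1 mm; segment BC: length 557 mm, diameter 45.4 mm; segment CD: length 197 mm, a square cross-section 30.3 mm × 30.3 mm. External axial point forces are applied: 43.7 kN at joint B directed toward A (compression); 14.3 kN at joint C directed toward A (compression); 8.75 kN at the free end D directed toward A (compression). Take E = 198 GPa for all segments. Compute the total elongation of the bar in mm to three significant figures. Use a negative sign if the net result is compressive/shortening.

Internal axial forces (sectioning from the free end, tension +): N_CD = -8.75 kN, N_BC = -23.05 kN, N_AB = -66.75 kN.
A_AB = 1742 mm².
A_BC = 1619 mm².
A_CD = 918.1 mm².
δ_AB = -66750·857/(1742·198000) = -0.1658 mm
δ_BC = -23050·557/(1619·198000) = -0.04006 mm
δ_CD = -8750·197/(918.1·198000) = -0.009483 mm
δ = Σδ_i = -0.2154 mm.

-0.215 mm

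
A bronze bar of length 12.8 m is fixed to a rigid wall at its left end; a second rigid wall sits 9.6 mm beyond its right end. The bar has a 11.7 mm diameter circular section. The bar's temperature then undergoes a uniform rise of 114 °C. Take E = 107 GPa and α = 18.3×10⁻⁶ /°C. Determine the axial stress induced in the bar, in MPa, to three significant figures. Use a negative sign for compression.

Free thermal expansion αLΔT = 18.3e-6 · 12800 · 114 = 26.7 mm.
The walls engage after the gap closes; constrained expansion = 26.7 − 9.6 = 17.1 mm.
The walls impose strain ε = −(17.1)/12800 = -1.3362e-03; σ = Eε = 107000 · -1.3362e-03 = -143 MPa.

-143 MPa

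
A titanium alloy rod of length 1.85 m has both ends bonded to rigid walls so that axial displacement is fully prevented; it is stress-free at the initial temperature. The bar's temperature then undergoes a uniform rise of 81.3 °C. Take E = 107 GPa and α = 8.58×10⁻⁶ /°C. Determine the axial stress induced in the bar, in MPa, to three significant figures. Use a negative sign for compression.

Free thermal expansion αLΔT = 8.58e-6 · 1850 · 81.3 = 1.29 mm.
The walls impose strain ε = −(1.29)/1850 = -6.9755e-04; σ = Eε = 107000 · -6.9755e-04 = -74.64 MPa.

-74.6 MPa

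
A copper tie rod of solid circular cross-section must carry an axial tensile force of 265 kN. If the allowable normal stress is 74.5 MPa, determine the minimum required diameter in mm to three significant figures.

Required area A ≥ P/σ_allow = 265000/74.5 = 3557 mm².
For a solid circular section, d ≥ √(4A/π) = 67.3 mm.

67.3 mm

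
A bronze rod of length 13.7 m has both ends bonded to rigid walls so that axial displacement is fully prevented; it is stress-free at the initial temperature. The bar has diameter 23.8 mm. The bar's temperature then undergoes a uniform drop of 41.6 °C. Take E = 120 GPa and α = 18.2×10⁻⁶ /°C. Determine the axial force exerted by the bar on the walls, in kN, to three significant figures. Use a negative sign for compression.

40.4 kN

Free thermal expansion αLΔT = 18.2e-6 · 13700 · -41.6 = -10.37 mm.
The walls impose strain ε = −(-10.37)/13700 = 7.5712e-04; σ = Eε = 120000 · 7.5712e-04 = 90.85 MPa.
Wall reaction R = σ·A = 90.85·444.9 = 40420 N = 40.42 kN.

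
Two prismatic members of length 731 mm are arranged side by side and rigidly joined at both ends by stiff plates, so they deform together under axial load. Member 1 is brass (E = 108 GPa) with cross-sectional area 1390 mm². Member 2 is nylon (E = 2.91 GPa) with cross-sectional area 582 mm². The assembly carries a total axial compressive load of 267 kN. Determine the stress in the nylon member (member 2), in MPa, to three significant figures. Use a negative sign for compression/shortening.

Equal strain + equilibrium ⇒ each member carries load in proportion to AE: A₁E₁ = 150100000 N, A₂E₂ = 1694000 N, ΣAE = 151800000 N.
σ₂ = P·E₂/ΣAE = -267000·2910/151800000 = -5.118 MPa.

-5.12 MPa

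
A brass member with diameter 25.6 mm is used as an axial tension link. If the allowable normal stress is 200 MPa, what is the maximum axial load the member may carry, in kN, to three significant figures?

A = 514.7 mm².
P_max = σ_allow · A = 200 · 514.7 = 102900 N = 102.9 kN.

103 kN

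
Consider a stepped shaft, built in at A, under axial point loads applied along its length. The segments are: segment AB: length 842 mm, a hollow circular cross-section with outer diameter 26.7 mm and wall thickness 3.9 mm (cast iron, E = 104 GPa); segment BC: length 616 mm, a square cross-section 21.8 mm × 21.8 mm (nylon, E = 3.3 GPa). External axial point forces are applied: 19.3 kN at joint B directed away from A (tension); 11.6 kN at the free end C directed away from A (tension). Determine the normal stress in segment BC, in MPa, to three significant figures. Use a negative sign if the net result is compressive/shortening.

24.4 MPa

Internal axial forces (sectioning from the free end, tension +): N_BC = 11.6 kN, N_AB = 30.9 kN.
A_BC = 475.2 mm².
σ_BC = N_BC/A_BC = 11600/475.2 = 24.41 MPa.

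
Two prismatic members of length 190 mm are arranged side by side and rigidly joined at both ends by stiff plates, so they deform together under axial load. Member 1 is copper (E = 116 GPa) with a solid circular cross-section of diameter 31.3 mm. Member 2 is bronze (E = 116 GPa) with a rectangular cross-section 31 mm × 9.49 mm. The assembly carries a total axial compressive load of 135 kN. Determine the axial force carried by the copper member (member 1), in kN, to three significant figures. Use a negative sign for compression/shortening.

-97.7 kN

A_1 = 769.4 mm².
A_2 = 294.2 mm².
Equal strain + equilibrium ⇒ each member carries load in proportion to AE: A₁E₁ = 89260000 N, A₂E₂ = 34130000 N, ΣAE = 123400000 N.
F₁ = P·A₁E₁/ΣAE = -135000·89260000/123400000 = -97660 N.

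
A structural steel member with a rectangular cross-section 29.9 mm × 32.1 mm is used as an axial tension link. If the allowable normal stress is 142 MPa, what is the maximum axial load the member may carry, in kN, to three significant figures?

136 kN

A = 959.8 mm².
P_max = σ_allow · A = 142 · 959.8 = 136300 N = 136.3 kN.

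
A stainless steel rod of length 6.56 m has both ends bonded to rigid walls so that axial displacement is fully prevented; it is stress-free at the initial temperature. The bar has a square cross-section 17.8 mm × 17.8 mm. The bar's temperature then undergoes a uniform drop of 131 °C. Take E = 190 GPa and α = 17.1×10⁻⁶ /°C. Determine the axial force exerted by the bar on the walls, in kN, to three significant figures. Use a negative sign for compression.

Free thermal expansion αLΔT = 17.1e-6 · 6560 · -131 = -14.7 mm.
The walls impose strain ε = −(-14.7)/6560 = 2.2401e-03; σ = Eε = 190000 · 2.2401e-03 = 425.6 MPa.
Wall reaction R = σ·A = 425.6·316.8 = 134900 N = 134.9 kN.

135 kN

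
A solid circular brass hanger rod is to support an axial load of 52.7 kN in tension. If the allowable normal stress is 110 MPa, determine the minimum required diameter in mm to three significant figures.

Required area A ≥ P/σ_allow = 52700/110 = 479.1 mm².
For a solid circular section, d ≥ √(4A/π) = 24.7 mm.

24.7 mm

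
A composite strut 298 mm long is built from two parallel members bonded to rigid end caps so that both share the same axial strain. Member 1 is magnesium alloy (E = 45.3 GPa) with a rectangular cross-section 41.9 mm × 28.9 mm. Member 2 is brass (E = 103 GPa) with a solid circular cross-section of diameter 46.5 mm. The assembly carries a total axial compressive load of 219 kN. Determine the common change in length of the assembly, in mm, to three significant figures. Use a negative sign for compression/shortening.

-0.284 mm

A_1 = 1211 mm².
A_2 = 1698 mm².
Equal strain + equilibrium ⇒ each member carries load in proportion to AE: A₁E₁ = 54850000 N, A₂E₂ = 174900000 N, ΣAE = 229800000 N.
δ = PL/ΣAE = -219000·298/229800000 = -0.284 mm.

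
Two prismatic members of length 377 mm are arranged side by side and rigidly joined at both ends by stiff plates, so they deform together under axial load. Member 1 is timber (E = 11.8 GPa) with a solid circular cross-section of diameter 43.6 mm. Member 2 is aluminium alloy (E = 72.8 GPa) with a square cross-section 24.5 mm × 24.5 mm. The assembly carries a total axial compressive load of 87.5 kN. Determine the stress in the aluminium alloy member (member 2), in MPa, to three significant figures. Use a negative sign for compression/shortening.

-104 MPa

A_1 = 1493 mm².
A_2 = 600.2 mm².
Equal strain + equilibrium ⇒ each member carries load in proportion to AE: A₁E₁ = 17620000 N, A₂E₂ = 43700000 N, ΣAE = 61320000 N.
σ₂ = P·E₂/ΣAE = -87500·72800/61320000 = -103.9 MPa.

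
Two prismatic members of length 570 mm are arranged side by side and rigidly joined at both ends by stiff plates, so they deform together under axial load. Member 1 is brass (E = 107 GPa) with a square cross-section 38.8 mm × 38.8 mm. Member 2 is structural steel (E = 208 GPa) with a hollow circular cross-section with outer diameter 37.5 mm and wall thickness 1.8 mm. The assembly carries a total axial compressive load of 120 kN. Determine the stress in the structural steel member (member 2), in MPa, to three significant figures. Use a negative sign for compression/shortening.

-123 MPa

A_1 = 1505 mm².
A_2 = 201.9 mm².
Equal strain + equilibrium ⇒ each member carries load in proportion to AE: A₁E₁ = 161100000 N, A₂E₂ = 41990000 N, ΣAE = 203100000 N.
σ₂ = P·E₂/ΣAE = -120000·208000/203100000 = -122.9 MPa.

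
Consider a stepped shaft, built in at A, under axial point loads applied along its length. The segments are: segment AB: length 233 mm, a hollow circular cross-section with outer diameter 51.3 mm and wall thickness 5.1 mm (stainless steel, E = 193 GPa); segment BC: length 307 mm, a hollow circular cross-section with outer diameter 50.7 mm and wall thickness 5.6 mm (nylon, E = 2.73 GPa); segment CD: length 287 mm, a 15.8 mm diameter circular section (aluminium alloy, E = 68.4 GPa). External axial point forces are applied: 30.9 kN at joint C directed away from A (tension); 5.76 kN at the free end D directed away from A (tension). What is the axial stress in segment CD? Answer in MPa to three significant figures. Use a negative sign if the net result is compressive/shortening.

29.4 MPa

Internal axial forces (sectioning from the free end, tension +): N_CD = 5.76 kN, N_BC = 36.66 kN, N_AB = 36.66 kN.
A_CD = 196.1 mm².
σ_CD = N_CD/A_CD = 5760/196.1 = 29.38 MPa.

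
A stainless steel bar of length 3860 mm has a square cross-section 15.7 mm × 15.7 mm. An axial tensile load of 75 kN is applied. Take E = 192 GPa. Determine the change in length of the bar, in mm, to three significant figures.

A = 246.5 mm².
δ_mech = NL/(AE) = 75000·3860/(246.5·192000) = 6.117 mm.

6.12 mm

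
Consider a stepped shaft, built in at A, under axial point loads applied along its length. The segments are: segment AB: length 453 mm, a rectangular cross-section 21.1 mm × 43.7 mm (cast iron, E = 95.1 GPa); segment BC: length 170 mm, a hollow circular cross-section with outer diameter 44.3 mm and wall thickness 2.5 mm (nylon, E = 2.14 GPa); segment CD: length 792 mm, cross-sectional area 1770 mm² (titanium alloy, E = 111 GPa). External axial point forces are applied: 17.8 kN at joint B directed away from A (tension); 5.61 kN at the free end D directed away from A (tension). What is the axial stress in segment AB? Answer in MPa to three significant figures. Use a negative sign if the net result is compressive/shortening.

25.4 MPa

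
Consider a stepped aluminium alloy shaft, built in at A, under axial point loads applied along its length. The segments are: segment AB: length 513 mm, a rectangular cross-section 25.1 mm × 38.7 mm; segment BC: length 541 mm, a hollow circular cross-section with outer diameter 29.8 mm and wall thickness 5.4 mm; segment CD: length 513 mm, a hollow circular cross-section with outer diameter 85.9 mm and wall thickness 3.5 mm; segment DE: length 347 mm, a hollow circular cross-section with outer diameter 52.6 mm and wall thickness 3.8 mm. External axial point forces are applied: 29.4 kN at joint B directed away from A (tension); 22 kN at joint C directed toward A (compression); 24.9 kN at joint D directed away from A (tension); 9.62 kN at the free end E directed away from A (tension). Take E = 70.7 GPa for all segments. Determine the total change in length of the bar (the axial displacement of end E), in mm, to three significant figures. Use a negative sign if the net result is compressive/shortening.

Internal axial forces (sectioning from the free end, tension +): N_DE = 9.62 kN, N_CD = 34.52 kN, N_BC = 12.52 kN, N_AB = 41.92 kN.
A_AB = 971.4 mm².
A_BC = 413.9 mm².
A_CD = 906 mm².
A_DE = 582.6 mm².
δ_AB = 41920·513/(971.4·70700) = 0.3131 mm
δ_BC = 12520·541/(413.9·70700) = 0.2314 mm
δ_CD = 34520·513/(906·70700) = 0.2765 mm
δ_DE = 9620·347/(582.6·70700) = 0.08105 mm
δ = Σδ_i = 0.9021 mm.

0.902 mm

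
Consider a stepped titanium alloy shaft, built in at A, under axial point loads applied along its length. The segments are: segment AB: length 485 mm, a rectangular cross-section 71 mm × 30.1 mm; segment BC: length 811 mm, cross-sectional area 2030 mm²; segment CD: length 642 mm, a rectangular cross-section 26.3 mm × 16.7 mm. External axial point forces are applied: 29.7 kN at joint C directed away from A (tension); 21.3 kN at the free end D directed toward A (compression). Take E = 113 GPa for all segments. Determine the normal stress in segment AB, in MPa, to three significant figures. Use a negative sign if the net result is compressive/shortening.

Internal axial forces (sectioning from the free end, tension +): N_CD = -21.3 kN, N_BC = 8.4 kN, N_AB = 8.4 kN.
A_AB = 2137 mm².
σ_AB = N_AB/A_AB = 8400/2137 = 3.931 MPa.

3.93 MPa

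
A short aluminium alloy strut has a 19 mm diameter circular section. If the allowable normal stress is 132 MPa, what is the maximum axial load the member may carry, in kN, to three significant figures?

A = 283.5 mm².
P_max = σ_allow · A = 132 · 283.5 = 37430 N = 37.43 kN.

37.4 kN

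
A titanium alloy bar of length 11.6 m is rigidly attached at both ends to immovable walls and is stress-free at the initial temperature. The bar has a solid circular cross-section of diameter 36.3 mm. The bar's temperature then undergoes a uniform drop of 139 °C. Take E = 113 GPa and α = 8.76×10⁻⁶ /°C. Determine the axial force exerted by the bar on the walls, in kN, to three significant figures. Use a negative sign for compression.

Free thermal expansion αLΔT = 8.76e-6 · 11600 · -139 = -14.12 mm.
The walls impose strain ε = −(-14.12)/11600 = 1.2176e-03; σ = Eε = 113000 · 1.2176e-03 = 137.6 MPa.
Wall reaction R = σ·A = 137.6·1035 = 142400 N = 142.4 kN.

142 kN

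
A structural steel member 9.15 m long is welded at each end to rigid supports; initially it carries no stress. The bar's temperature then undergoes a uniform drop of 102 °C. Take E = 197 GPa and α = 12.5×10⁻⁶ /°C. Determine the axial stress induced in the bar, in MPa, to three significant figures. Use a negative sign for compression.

Free thermal expansion αLΔT = 12.5e-6 · 9150 · -102 = -11.67 mm.
The walls impose strain ε = −(-11.67)/9150 = 1.2750e-03; σ = Eε = 197000 · 1.2750e-03 = 251.2 MPa.

251 MPa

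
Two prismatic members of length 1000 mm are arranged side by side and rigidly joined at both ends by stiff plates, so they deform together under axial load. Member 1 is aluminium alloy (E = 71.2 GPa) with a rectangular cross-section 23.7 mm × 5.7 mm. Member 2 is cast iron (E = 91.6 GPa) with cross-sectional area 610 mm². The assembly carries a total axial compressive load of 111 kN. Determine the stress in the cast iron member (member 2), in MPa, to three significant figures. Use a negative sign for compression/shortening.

A_1 = 135.1 mm².
Equal strain + equilibrium ⇒ each member carries load in proportion to AE: A₁E₁ = 9618000 N, A₂E₂ = 55880000 N, ΣAE = 65490000 N.
σ₂ = P·E₂/ΣAE = -111000·91600/65490000 = -155.2 MPa.

-155 MPa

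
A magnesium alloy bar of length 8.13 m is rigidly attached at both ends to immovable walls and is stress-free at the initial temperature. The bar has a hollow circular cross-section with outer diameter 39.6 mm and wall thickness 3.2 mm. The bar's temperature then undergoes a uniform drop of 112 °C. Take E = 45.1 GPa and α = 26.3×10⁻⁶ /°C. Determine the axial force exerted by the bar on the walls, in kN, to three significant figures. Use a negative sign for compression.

48.6 kN

Free thermal expansion αLΔT = 26.3e-6 · 8130 · -112 = -23.95 mm.
The walls impose strain ε = −(-23.95)/8130 = 2.9456e-03; σ = Eε = 45100 · 2.9456e-03 = 132.8 MPa.
Wall reaction R = σ·A = 132.8·365.9 = 48610 N = 48.61 kN.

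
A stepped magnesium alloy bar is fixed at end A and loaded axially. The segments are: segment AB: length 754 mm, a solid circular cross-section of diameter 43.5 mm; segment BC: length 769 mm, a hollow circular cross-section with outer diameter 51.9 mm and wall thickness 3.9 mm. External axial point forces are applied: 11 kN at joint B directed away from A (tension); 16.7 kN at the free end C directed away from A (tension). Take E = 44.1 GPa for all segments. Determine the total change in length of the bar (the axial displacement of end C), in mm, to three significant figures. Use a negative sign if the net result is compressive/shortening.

Internal axial forces (sectioning from the free end, tension +): N_BC = 16.7 kN, N_AB = 27.7 kN.
A_AB = 1486 mm².
A_BC = 588.1 mm².
δ_AB = 27700·754/(1486·44100) = 0.3187 mm
δ_BC = 16700·769/(588.1·44100) = 0.4952 mm
δ = Σδ_i = 0.8138 mm.

0.814 mm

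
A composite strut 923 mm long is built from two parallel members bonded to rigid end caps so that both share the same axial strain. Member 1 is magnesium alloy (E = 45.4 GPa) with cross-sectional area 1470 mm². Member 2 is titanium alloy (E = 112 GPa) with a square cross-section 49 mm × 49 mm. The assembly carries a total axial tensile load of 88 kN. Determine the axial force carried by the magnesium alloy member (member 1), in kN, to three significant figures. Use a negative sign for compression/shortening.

17.5 kN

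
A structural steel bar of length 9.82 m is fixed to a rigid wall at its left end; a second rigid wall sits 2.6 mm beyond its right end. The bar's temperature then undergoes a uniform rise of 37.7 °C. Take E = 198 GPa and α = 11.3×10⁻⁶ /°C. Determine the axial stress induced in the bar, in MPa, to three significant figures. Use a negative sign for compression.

-31.9 MPa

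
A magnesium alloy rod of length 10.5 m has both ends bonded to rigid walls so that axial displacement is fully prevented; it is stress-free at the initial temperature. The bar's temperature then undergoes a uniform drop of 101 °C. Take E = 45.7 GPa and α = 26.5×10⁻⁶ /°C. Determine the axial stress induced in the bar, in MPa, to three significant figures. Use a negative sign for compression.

122 MPa

Free thermal expansion αLΔT = 26.5e-6 · 10500 · -101 = -28.1 mm.
The walls impose strain ε = −(-28.1)/10500 = 2.6765e-03; σ = Eε = 45700 · 2.6765e-03 = 122.3 MPa.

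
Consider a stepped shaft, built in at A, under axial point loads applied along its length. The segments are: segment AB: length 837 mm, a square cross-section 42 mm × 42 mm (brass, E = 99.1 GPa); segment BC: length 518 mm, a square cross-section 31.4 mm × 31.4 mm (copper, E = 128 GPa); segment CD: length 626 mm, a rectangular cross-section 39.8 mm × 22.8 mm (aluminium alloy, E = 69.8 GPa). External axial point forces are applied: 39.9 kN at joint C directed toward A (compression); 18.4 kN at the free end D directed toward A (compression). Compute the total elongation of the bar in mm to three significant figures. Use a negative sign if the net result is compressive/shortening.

-0.700 mm

Internal axial forces (sectioning from the free end, tension +): N_CD = -18.4 kN, N_BC = -58.3 kN, N_AB = -58.3 kN.
A_AB = 1764 mm².
A_BC = 986 mm².
A_CD = 907.4 mm².
δ_AB = -58300·837/(1764·99100) = -0.2791 mm
δ_BC = -58300·518/(986·128000) = -0.2393 mm
δ_CD = -18400·626/(907.4·69800) = -0.1819 mm
δ = Σδ_i = -0.7003 mm.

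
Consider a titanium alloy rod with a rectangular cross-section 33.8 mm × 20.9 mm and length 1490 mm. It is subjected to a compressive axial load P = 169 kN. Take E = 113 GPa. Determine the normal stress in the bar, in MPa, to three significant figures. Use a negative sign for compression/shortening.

-239 MPa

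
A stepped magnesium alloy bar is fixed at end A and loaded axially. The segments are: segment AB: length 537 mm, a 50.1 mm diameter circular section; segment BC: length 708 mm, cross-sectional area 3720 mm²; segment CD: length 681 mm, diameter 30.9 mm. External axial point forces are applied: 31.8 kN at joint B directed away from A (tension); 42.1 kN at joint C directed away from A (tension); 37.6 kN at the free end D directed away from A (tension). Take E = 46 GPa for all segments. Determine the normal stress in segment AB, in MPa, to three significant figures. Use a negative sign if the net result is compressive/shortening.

Internal axial forces (sectioning from the free end, tension +): N_CD = 37.6 kN, N_BC = 79.7 kN, N_AB = 111.5 kN.
A_AB = 1971 mm².
σ_AB = N_AB/A_AB = 111500/1971 = 56.56 MPa.

56.6 MPa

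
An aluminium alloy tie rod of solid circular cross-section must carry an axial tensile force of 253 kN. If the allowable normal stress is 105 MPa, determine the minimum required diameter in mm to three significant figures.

55.4 mm

Required area A ≥ P/σ_allow = 253000/105 = 2410 mm².
For a solid circular section, d ≥ √(4A/π) = 55.39 mm.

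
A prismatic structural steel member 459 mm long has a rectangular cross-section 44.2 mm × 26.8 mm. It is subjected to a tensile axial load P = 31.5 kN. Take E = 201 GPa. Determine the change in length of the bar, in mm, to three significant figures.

0.0607 mm

A = 1185 mm².
δ_mech = NL/(AE) = 31500·459/(1185·201000) = 0.06073 mm.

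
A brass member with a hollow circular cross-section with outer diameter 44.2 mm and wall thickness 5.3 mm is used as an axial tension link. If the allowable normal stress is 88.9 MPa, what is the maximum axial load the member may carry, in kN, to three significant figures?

A = 647.7 mm².
P_max = σ_allow · A = 88.9 · 647.7 = 57580 N = 57.58 kN.

57.6 kN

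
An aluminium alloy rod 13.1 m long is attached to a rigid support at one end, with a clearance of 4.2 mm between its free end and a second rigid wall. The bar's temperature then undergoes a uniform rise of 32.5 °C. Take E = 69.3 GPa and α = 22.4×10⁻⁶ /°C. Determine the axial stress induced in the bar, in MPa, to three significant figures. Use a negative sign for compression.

Free thermal expansion αLΔT = 22.4e-6 · 13100 · 32.5 = 9.537 mm.
The walls engage after the gap closes; constrained expansion = 9.537 − 4.2 = 5.337 mm.
The walls impose strain ε = −(5.337)/13100 = -4.0739e-04; σ = Eε = 69300 · -4.0739e-04 = -28.23 MPa.

-28.2 MPa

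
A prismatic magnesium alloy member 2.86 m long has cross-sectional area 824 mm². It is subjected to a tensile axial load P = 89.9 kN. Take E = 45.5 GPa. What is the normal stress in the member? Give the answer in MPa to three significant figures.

σ = N/A = 89900/824 = 109.1 MPa.

109 MPa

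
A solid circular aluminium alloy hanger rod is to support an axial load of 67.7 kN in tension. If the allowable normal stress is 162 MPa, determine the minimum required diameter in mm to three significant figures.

Required area A ≥ P/σ_allow = 67700/162 = 417.9 mm².
For a solid circular section, d ≥ √(4A/π) = 23.07 mm.

23.1 mm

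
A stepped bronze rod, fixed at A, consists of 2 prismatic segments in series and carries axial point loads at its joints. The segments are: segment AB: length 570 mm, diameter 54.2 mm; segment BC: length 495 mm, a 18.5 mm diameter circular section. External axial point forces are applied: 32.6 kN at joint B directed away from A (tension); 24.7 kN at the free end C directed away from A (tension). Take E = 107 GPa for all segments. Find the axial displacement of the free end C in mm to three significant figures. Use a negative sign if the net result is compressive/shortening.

Internal axial forces (sectioning from the free end, tension +): N_BC = 24.7 kN, N_AB = 57.3 kN.
A_AB = 2307 mm².
A_BC = 268.8 mm².
δ_AB = 57300·570/(2307·107000) = 0.1323 mm
δ_BC = 24700·495/(268.8·107000) = 0.4251 mm
δ = Σδ_i = 0.5574 mm.

0.557 mm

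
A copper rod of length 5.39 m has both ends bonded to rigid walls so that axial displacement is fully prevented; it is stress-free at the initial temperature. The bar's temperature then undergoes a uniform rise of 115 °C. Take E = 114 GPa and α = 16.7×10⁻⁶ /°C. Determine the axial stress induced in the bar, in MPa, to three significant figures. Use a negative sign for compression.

Free thermal expansion αLΔT = 16.7e-6 · 5390 · 115 = 10.35 mm.
The walls impose strain ε = −(10.35)/5390 = -1.9205e-03; σ = Eε = 114000 · -1.9205e-03 = -218.9 MPa.

-219 MPa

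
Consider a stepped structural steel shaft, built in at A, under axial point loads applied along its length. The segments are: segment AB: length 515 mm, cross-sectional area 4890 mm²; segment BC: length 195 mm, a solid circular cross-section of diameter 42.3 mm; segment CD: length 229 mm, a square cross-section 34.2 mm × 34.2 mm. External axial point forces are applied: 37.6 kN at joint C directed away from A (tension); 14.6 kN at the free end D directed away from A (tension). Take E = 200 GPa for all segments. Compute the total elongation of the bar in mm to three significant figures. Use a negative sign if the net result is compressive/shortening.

0.0780 mm

Internal axial forces (sectioning from the free end, tension +): N_CD = 14.6 kN, N_BC = 52.2 kN, N_AB = 52.2 kN.
A_BC = 1405 mm².
A_CD = 1170 mm².
δ_AB = 52200·515/(4890·200000) = 0.02749 mm
δ_BC = 52200·195/(1405·200000) = 0.03622 mm
δ_CD = 14600·229/(1170·200000) = 0.01429 mm
δ = Σδ_i = 0.078 mm.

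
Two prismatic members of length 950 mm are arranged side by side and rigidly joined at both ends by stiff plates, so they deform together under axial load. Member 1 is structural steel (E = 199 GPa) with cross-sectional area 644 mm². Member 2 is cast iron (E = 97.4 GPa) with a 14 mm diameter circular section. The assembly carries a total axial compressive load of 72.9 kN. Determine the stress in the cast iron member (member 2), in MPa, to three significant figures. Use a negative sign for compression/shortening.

-49.6 MPa

A_2 = 153.9 mm².
Equal strain + equilibrium ⇒ each member carries load in proportion to AE: A₁E₁ = 128200000 N, A₂E₂ = 14990000 N, ΣAE = 143100000 N.
σ₂ = P·E₂/ΣAE = -72900·97400/143100000 = -49.6 MPa.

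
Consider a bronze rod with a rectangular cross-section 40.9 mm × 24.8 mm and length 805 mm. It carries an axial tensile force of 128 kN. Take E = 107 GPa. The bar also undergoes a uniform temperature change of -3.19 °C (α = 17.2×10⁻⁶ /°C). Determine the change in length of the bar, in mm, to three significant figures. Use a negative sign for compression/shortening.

0.905 mm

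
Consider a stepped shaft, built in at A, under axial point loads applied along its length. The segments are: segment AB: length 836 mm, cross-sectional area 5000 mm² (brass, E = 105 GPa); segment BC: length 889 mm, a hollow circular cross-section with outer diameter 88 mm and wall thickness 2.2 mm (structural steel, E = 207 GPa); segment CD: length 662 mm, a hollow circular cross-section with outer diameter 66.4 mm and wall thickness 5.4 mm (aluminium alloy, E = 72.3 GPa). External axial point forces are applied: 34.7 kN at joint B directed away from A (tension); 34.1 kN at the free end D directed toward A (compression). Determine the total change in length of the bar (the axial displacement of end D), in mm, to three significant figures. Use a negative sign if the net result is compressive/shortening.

Internal axial forces (sectioning from the free end, tension +): N_CD = -34.1 kN, N_BC = -34.1 kN, N_AB = 0.6 kN.
A_BC = 593 mm².
A_CD = 1035 mm².
δ_AB = 600·836/(5000·105000) = 0.0009554 mm
δ_BC = -34100·889/(593·207000) = -0.247 mm
δ_CD = -34100·662/(1035·72300) = -0.3017 mm
δ = Σδ_i = -0.5477 mm.

-0.548 mm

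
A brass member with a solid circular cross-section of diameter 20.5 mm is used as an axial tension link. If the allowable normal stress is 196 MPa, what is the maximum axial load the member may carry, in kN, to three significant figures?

A = 330.1 mm².
P_max = σ_allow · A = 196 · 330.1 = 64690 N = 64.69 kN.

64.7 kN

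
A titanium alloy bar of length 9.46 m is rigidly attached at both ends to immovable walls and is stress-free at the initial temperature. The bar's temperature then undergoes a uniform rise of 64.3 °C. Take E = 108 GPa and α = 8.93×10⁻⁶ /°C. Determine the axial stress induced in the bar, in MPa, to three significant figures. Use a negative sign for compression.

Free thermal expansion αLΔT = 8.93e-6 · 9460 · 64.3 = 5.432 mm.
The walls impose strain ε = −(5.432)/9460 = -5.7420e-04; σ = Eε = 108000 · -5.7420e-04 = -62.01 MPa.

-62.0 MPa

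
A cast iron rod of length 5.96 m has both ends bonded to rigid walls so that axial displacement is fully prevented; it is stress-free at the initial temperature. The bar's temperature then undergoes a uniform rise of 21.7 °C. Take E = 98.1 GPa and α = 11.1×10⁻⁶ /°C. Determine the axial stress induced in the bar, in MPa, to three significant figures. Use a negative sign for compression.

Free thermal expansion αLΔT = 11.1e-6 · 5960 · 21.7 = 1.436 mm.
The walls impose strain ε = −(1.436)/5960 = -2.4087e-04; σ = Eε = 98100 · -2.4087e-04 = -23.63 MPa.

-23.6 MPa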